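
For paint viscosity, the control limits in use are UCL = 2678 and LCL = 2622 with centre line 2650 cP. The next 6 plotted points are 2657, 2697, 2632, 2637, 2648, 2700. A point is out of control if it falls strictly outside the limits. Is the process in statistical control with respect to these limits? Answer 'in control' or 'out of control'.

out of control

Compare each point to [2622, 2678]: sample 2 = 2697 > UCL; sample 6 = 2700 > UCL.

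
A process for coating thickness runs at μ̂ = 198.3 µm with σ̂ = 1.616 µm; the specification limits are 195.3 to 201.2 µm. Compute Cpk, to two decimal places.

Cpu = (USL − μ̂) / (3σ̂) = (201.2 − 198.3) / (3 × 1.616) = 0.5982; Cpl = (μ̂ − LSL) / (3σ̂) = (198.3 − 195.3) / (3 × 1.616) = 0.6188; Cpk = min(Cpu, Cpl) = 0.5982

0.60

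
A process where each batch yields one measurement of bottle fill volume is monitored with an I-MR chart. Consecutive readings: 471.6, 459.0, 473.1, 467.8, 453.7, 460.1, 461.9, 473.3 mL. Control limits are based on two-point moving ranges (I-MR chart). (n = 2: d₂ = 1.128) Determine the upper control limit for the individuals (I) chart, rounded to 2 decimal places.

X̄ = (471.6 + 459.0 + 473.1 + 467.8 + 453.7 + 460.1 + 461.9 + 473.3) / 8 = 465.0625
Moving ranges: 12.6, 14.1, 5.3, 14.1, 6.4, 1.8, 11.4; M̄R̄ = 65.7000 / 7 = 9.3857
UCL = X̄ + 3·M̄R̄/d₂ = 465.0625 + 3 × 9.3857 / 1.128 = 490.0245

490.02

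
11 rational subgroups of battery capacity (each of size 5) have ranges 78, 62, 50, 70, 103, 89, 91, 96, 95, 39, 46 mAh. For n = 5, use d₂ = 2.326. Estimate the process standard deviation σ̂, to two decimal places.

32.01

R̄ = (78 + 62 + 50 + 70 + 103 + 89 + 91 + 96 + 95 + 39 + 46) / 11 = 74.4545
σ̂ = R̄ / d₂ = 74.4545 / 2.326 = 32.0097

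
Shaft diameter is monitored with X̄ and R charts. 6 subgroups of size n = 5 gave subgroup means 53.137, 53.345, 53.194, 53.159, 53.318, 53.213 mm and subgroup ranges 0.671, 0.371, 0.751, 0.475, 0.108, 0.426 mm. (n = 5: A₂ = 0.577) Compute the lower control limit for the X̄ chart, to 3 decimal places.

X̄̄ = (53.137 + 53.345 + 53.194 + 53.159 + 53.318 + 53.213) / 6 = 319.3660 / 6 = 53.2277
R̄ = (0.671 + 0.371 + 0.751 + 0.475 + 0.108 + 0.426) / 6 = 2.8020 / 6 = 0.4670
LCL = X̄̄ − A₂·R̄ = 53.2277 − 0.577 × 0.4670 = 52.9582

52.958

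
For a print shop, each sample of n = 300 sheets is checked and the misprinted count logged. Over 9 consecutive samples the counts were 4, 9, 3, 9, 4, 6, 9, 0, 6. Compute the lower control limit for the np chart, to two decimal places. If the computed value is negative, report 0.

0.00

p̄ = Σdᵢ / (k·n) = 50 / (9 × 300) = 0.01852
LCL = np̄ − 3·√(np̄(1−p̄)) = 5.5556 − 3 × 2.3351 = -1.4497 → 0 (negative, so LCL = 0)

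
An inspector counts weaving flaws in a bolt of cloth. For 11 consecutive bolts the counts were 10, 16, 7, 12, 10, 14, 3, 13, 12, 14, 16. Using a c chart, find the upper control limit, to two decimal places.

21.74

c̄ = (10 + 16 + 7 + 12 + 10 + 14 + 3 + 13 + 12 + 14 + 16) / 11 = 127 / 11 = 11.5455
UCL = c̄ + 3√c̄ = 11.5455 + 3 × √11.5455 = 11.5455 + 3 × 3.3979 = 21.7390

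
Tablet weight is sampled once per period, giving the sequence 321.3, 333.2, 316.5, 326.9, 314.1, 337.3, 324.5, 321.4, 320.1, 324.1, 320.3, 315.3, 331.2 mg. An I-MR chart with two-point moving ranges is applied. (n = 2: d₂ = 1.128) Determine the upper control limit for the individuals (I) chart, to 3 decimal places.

X̄ = (321.3 + 333.2 + 316.5 + 326.9 + 314.1 + 337.3 + 324.5 + 321.4 + 320.1 + 324.1 + 320.3 + 315.3 + 331.2) / 13 = 323.5538
Moving ranges: 11.9, 16.7, 10.4, 12.8, 23.2, 12.8, 3.1, 1.3, 4.0, 3.8, 5.0, 15.9; M̄R̄ = 120.9000 / 12 = 10.0750
UCL = X̄ + 3·M̄R̄/d₂ = 323.5538 + 3 × 10.0750 / 1.128 = 350.3491

350.349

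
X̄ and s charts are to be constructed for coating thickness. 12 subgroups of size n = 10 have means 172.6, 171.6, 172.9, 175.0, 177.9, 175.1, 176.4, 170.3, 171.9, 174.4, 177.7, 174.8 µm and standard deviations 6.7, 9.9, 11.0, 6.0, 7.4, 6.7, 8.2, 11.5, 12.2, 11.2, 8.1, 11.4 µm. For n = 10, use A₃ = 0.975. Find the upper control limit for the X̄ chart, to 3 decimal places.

X̄̄ = (172.6 + 171.6 + 172.9 + 175.0 + 177.9 + 175.1 + 176.4 + 170.3 + 171.9 + 174.4 + 177.7 + 174.8) / 12 = 174.2167
s̄ = (6.7 + 9.9 + 11.0 + 6.0 + 7.4 + 6.7 + 8.2 + 11.5 + 12.2 + 11.2 + 8.1 + 11.4) / 12 = 9.1917
UCL = X̄̄ + A₃·s̄ = 174.2167 + 0.975 × 9.1917 = 183.1785

183.179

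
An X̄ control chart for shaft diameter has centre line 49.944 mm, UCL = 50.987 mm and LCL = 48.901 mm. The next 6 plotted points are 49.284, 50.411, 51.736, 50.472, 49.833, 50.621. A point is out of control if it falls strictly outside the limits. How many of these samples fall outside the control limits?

1

Compare each point to [48.901, 50.987]: sample 3 = 51.736 > UCL.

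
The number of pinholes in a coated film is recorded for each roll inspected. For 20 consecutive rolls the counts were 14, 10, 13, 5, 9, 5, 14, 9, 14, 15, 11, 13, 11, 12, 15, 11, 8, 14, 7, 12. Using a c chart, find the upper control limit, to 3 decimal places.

c̄ = (14 + 10 + 13 + 5 + 9 + 5 + 14 + 9 + 14 + 15 + 11 + 13 + 11 + 12 + 15 + 11 + 8 + 14 + 7 + 12) / 20 = 222 / 20 = 11.1000
UCL = c̄ + 3√c̄ = 11.1000 + 3 × √11.1000 = 11.1000 + 3 × 3.3317 = 21.0950

21.095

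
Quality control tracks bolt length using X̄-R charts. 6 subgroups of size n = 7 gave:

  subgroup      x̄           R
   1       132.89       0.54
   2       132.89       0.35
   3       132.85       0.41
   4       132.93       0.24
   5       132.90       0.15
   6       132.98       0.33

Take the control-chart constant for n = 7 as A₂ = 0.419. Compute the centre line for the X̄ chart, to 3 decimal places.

132.907

X̄̄ = (132.89 + 132.89 + 132.85 + 132.93 + 132.90 + 132.98) / 6 = 797.4400 / 6 = 132.9067
CL = X̄̄ = 132.9067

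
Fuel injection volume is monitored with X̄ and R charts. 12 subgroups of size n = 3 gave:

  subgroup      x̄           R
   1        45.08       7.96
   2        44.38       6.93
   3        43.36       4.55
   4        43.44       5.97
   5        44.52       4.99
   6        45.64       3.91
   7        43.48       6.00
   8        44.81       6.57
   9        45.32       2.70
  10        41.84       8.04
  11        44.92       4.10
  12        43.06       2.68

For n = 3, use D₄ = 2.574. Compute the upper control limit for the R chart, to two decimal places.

R̄ = (7.96 + 6.93 + 4.55 + 5.97 + 4.99 + 3.91 + 6.00 + 6.57 + 2.70 + 8.04 + 4.10 + 2.68) / 12 = 64.4000 / 12 = 5.3667
UCL_R = D₄·R̄ = 2.574 × 5.3667 = 13.8138

13.81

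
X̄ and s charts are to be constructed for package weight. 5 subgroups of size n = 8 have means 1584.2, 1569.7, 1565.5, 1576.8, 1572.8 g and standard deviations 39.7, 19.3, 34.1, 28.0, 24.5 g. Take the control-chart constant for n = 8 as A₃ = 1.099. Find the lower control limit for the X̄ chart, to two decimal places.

1541.80

X̄̄ = (1584.2 + 1569.7 + 1565.5 + 1576.8 + 1572.8) / 5 = 1573.8000
s̄ = (39.7 + 19.3 + 34.1 + 28.0 + 24.5) / 5 = 29.1200
LCL = X̄̄ − A₃·s̄ = 1573.8000 − 1.099 × 29.1200 = 1541.7971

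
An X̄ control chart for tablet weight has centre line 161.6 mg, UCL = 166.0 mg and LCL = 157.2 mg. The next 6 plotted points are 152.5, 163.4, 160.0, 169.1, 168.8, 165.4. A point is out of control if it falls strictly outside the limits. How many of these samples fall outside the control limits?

3

Compare each point to [157.2, 166.0]: sample 1 = 152.5 < LCL; sample 4 = 169.1 > UCL; sample 5 = 168.8 > UCL.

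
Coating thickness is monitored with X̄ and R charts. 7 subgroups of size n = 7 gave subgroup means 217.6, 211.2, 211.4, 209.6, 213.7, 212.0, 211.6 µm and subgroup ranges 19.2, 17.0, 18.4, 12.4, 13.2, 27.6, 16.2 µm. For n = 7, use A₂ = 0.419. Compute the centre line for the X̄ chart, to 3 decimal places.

212.443

X̄̄ = (217.6 + 211.2 + 211.4 + 209.6 + 213.7 + 212.0 + 211.6) / 7 = 1487.1000 / 7 = 212.4429
CL = X̄̄ = 212.4429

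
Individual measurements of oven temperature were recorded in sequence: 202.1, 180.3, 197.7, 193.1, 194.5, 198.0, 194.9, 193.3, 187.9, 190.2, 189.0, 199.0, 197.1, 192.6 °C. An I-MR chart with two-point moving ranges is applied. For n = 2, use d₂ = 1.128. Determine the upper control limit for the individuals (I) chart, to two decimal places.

209.65

X̄ = (202.1 + 180.3 + 197.7 + 193.1 + 194.5 + 198.0 + 194.9 + 193.3 + 187.9 + 190.2 + 189.0 + 199.0 + 197.1 + 192.6) / 14 = 193.5500
Moving ranges: 21.8, 17.4, 4.6, 1.4, 3.5, 3.1, 1.6, 5.4, 2.3, 1.2, 10.0, 1.9, 4.5; M̄R̄ = 78.7000 / 13 = 6.0538
UCL = X̄ + 3·M̄R̄/d₂ = 193.5500 + 3 × 6.0538 / 1.128 = 209.6507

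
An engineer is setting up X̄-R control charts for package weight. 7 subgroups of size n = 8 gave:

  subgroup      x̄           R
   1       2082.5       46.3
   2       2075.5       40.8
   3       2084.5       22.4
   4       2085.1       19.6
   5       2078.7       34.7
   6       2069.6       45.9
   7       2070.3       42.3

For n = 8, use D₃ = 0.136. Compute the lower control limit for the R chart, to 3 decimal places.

R̄ = (46.3 + 40.8 + 22.4 + 19.6 + 34.7 + 45.9 + 42.3) / 7 = 252.0000 / 7 = 36.0000
LCL_R = D₃·R̄ = 0.136 × 36.0000 = 4.8960

4.896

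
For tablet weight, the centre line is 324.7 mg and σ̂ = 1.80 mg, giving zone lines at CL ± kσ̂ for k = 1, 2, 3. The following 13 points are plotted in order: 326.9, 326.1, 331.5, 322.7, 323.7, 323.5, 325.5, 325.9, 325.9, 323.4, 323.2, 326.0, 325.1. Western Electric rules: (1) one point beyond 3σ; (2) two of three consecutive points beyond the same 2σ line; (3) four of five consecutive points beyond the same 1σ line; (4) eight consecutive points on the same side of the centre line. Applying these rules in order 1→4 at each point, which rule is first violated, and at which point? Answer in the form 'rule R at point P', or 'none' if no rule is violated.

Zone of each point (C = within 1σ̂, B = 1σ̂–2σ̂, A = 2σ̂–3σ̂, * = beyond 3σ̂; sign = side of CL): 1:+B, 2:+C, 3:+*, 4:-B, 5:-C, 6:-C, 7:+C, 8:+C, 9:+C, 10:-C, 11:-C, 12:+C, 13:+C
Rule 1 (one point beyond the 3σ limits) is satisfied at point 3.

rule 1 at point 3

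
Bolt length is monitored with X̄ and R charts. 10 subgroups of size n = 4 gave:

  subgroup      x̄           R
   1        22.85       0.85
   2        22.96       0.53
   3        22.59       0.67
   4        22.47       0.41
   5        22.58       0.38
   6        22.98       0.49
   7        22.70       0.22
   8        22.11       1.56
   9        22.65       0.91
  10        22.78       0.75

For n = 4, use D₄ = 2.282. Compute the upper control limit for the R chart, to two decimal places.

R̄ = (0.85 + 0.53 + 0.67 + 0.41 + 0.38 + 0.49 + 0.22 + 1.56 + 0.91 + 0.75) / 10 = 6.7700 / 10 = 0.6770
UCL_R = D₄·R̄ = 2.282 × 0.6770 = 1.5449

1.54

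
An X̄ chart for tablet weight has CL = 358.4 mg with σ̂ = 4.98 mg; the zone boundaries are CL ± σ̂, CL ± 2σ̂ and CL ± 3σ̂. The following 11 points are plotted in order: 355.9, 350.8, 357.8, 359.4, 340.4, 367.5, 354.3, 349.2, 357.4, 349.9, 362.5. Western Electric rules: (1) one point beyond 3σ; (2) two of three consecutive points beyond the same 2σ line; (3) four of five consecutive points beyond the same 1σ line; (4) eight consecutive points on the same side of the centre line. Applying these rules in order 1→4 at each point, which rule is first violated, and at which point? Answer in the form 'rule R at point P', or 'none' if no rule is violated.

Zone of each point (C = within 1σ̂, B = 1σ̂–2σ̂, A = 2σ̂–3σ̂, * = beyond 3σ̂; sign = side of CL): 1:-C, 2:-B, 3:-C, 4:+C, 5:-*, 6:+B, 7:-C, 8:-B, 9:-C, 10:-B, 11:+C
Rule 1 (one point beyond the 3σ limits) is satisfied at point 5.

rule 1 at point 5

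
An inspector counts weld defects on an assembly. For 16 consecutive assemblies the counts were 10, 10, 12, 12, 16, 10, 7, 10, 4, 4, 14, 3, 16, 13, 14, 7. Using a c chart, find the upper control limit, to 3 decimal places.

c̄ = (10 + 10 + 12 + 12 + 16 + 10 + 7 + 10 + 4 + 4 + 14 + 3 + 16 + 13 + 14 + 7) / 16 = 162 / 16 = 10.1250
UCL = c̄ + 3√c̄ = 10.1250 + 3 × √10.1250 = 10.1250 + 3 × 3.1820 = 19.6709

19.671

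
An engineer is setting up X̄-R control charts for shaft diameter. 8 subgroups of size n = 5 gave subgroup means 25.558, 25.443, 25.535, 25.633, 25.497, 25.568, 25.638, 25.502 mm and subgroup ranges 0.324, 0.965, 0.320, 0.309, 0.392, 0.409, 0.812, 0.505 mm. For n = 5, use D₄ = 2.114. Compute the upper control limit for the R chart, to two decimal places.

R̄ = (0.324 + 0.965 + 0.320 + 0.309 + 0.392 + 0.409 + 0.812 + 0.505) / 8 = 4.0360 / 8 = 0.5045
UCL_R = D₄·R̄ = 2.114 × 0.5045 = 1.0665

1.07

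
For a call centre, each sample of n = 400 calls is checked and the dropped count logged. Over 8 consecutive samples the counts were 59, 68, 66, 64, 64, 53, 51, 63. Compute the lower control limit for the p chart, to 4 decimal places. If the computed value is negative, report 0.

0.0986

p̄ = Σdᵢ / (k·n) = 488 / (8 × 400) = 0.15250
LCL = p̄ − 3·√(p̄(1−p̄)/n) = 0.15250 − 3 × 0.01798 = 0.09857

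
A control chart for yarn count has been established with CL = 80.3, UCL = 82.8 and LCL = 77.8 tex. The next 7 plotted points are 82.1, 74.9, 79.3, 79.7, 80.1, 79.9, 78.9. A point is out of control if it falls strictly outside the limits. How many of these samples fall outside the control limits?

1

Compare each point to [77.8, 82.8]: sample 2 = 74.9 < LCL.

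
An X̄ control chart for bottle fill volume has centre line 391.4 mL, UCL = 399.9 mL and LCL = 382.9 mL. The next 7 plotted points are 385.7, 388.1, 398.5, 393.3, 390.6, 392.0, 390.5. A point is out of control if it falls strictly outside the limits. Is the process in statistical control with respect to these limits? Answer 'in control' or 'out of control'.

All 7 points lie within [382.9, 399.9].

in control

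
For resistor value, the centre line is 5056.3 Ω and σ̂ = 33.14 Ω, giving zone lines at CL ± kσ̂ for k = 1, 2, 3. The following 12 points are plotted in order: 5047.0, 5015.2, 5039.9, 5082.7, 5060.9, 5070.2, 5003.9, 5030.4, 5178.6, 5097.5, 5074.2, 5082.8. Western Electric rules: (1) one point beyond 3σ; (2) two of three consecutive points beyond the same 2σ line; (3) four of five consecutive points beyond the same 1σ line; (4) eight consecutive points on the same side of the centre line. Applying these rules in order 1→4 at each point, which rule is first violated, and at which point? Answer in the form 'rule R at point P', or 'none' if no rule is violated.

rule 1 at point 9

Zone of each point (C = within 1σ̂, B = 1σ̂–2σ̂, A = 2σ̂–3σ̂, * = beyond 3σ̂; sign = side of CL): 1:-C, 2:-B, 3:-C, 4:+C, 5:+C, 6:+C, 7:-B, 8:-C, 9:+*, 10:+B, 11:+C, 12:+C
Rule 1 (one point beyond the 3σ limits) is satisfied at point 9.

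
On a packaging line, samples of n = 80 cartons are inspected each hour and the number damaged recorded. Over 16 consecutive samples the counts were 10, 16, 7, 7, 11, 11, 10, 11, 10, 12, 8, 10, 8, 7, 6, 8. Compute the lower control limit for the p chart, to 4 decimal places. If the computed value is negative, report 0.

p̄ = Σdᵢ / (k·n) = 152 / (16 × 80) = 0.11875
LCL = p̄ − 3·√(p̄(1−p̄)/n) = 0.11875 − 3 × 0.03617 = 0.01025

0.0102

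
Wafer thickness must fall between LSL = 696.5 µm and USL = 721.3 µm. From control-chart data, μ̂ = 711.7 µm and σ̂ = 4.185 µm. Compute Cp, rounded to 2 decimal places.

Cp = (USL − LSL) / (6σ̂) = (721.3 − 696.5) / (6 × 4.185) = 24.8000 / 25.1100 = 0.9877

0.99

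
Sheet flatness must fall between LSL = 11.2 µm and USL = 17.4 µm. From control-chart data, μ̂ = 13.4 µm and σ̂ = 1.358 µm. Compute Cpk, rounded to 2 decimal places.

0.54

Cpu = (USL − μ̂) / (3σ̂) = (17.4 − 13.4) / (3 × 1.358) = 0.9818; Cpl = (μ̂ − LSL) / (3σ̂) = (13.4 − 11.2) / (3 × 1.358) = 0.5400; Cpk = min(Cpu, Cpl) = 0.5400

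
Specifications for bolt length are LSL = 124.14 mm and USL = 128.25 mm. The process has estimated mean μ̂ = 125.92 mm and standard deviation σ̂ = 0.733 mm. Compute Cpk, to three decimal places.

0.809

Cpu = (USL − μ̂) / (3σ̂) = (128.25 − 125.92) / (3 × 0.733) = 1.0596; Cpl = (μ̂ − LSL) / (3σ̂) = (125.92 − 124.14) / (3 × 0.733) = 0.8095; Cpk = min(Cpu, Cpl) = 0.8095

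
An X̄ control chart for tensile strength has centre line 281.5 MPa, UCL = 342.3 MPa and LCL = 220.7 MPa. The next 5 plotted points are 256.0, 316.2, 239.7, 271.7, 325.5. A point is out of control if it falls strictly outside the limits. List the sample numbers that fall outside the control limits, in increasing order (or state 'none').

All 5 points lie within [220.7, 342.3].

none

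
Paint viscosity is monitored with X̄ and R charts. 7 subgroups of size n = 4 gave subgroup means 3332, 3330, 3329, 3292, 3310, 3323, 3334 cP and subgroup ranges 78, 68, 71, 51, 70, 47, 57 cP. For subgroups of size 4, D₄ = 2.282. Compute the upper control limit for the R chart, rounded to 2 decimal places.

144.09

R̄ = (78 + 68 + 71 + 51 + 70 + 47 + 57) / 7 = 442.0000 / 7 = 63.1429
UCL_R = D₄·R̄ = 2.282 × 63.1429 = 144.0920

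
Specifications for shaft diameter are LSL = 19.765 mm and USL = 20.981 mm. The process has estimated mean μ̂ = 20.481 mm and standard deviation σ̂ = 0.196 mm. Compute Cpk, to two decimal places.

Cpu = (USL − μ̂) / (3σ̂) = (20.981 − 20.481) / (3 × 0.196) = 0.8503; Cpl = (μ̂ − LSL) / (3σ̂) = (20.481 − 19.765) / (3 × 0.196) = 1.2177; Cpk = min(Cpu, Cpl) = 0.8503

0.85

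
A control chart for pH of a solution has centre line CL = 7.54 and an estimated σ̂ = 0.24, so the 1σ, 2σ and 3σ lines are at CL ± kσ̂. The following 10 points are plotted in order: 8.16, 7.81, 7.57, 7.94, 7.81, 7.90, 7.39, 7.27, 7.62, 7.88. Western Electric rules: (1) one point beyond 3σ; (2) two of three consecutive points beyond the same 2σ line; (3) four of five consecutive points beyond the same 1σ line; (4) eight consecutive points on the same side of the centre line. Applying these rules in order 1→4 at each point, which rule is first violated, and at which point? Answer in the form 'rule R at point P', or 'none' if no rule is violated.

rule 3 at point 5

Zone of each point (C = within 1σ̂, B = 1σ̂–2σ̂, A = 2σ̂–3σ̂, * = beyond 3σ̂; sign = side of CL): 1:+A, 2:+B, 3:+C, 4:+B, 5:+B, 6:+B, 7:-C, 8:-B, 9:+C, 10:+B
Rule 3 (four of five consecutive points beyond the same 1σ limit) is satisfied at point 5.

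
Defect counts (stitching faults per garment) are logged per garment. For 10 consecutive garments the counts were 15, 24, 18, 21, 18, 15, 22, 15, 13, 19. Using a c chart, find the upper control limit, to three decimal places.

30.728

c̄ = (15 + 24 + 18 + 21 + 18 + 15 + 22 + 15 + 13 + 19) / 10 = 180 / 10 = 18.0000
UCL = c̄ + 3√c̄ = 18.0000 + 3 × √18.0000 = 18.0000 + 3 × 4.2426 = 30.7279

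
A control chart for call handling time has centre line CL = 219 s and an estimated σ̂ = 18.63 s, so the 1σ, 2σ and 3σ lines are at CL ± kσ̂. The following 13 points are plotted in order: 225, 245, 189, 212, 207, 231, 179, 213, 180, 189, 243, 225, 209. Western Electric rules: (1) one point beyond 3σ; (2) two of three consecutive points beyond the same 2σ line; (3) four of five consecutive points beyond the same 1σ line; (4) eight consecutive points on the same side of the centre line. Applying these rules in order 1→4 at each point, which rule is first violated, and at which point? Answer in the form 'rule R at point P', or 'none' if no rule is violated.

rule 2 at point 9

Zone of each point (C = within 1σ̂, B = 1σ̂–2σ̂, A = 2σ̂–3σ̂, * = beyond 3σ̂; sign = side of CL): 1:+C, 2:+B, 3:-B, 4:-C, 5:-C, 6:+C, 7:-A, 8:-C, 9:-A, 10:-B, 11:+B, 12:+C, 13:-C
Rule 2 (two of three consecutive points beyond the same 2σ limit) is satisfied at point 9.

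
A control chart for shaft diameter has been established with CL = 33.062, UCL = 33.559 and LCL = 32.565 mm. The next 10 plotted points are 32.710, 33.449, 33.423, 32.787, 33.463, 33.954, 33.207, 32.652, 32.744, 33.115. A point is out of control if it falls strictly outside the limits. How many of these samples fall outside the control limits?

Compare each point to [32.565, 33.559]: sample 6 = 33.954 > UCL.

1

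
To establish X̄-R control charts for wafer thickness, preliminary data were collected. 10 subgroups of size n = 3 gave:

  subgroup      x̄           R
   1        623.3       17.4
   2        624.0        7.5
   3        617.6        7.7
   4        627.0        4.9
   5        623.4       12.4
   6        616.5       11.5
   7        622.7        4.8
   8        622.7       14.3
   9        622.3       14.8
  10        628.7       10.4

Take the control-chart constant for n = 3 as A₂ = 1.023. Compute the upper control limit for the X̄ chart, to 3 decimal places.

633.633

X̄̄ = (623.3 + 624.0 + 617.6 + 627.0 + 623.4 + 616.5 + 622.7 + 622.7 + 622.3 + 628.7) / 10 = 6228.2000 / 10 = 622.8200
R̄ = (17.4 + 7.5 + 7.7 + 4.9 + 12.4 + 11.5 + 4.8 + 14.3 + 14.8 + 10.4) / 10 = 105.7000 / 10 = 10.5700
UCL = X̄̄ + A₂·R̄ = 622.8200 + 1.023 × 10.5700 = 633.6331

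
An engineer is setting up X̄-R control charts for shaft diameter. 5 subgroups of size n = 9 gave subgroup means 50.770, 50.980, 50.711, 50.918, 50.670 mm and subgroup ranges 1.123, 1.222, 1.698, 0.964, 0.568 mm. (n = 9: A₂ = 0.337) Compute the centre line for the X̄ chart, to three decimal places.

X̄̄ = (50.770 + 50.980 + 50.711 + 50.918 + 50.670) / 5 = 254.0490 / 5 = 50.8098
CL = X̄̄ = 50.8098

50.810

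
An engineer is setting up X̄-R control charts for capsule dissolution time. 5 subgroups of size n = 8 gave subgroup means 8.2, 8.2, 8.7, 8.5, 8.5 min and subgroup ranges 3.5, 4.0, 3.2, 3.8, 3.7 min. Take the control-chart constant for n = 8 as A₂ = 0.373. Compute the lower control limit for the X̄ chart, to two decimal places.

7.06

X̄̄ = (8.2 + 8.2 + 8.7 + 8.5 + 8.5) / 5 = 42.1000 / 5 = 8.4200
R̄ = (3.5 + 4.0 + 3.2 + 3.8 + 3.7) / 5 = 18.2000 / 5 = 3.6400
LCL = X̄̄ − A₂·R̄ = 8.4200 − 0.373 × 3.6400 = 7.0623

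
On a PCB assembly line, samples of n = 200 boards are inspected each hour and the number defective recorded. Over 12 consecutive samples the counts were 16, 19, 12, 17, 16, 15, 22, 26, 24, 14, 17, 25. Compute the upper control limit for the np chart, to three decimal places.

p̄ = Σdᵢ / (k·n) = 223 / (12 × 200) = 0.09292
UCL = np̄ + 3·√(np̄(1−p̄)) = 18.5833 + 3 × √(18.5833×0.90708) = 18.5833 + 3 × 4.1057 = 30.9004

30.900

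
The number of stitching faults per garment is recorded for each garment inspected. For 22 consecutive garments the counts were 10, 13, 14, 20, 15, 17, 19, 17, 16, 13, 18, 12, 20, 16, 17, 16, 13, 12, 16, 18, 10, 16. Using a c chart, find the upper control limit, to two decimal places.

27.12

c̄ = (10 + 13 + 14 + 20 + 15 + 17 + 19 + 17 + 16 + 13 + 18 + 12 + 20 + 16 + 17 + 16 + 13 + 12 + 16 + 18 + 10 + 16) / 22 = 338 / 22 = 15.3636
UCL = c̄ + 3√c̄ = 15.3636 + 3 × √15.3636 = 15.3636 + 3 × 3.9196 = 27.1226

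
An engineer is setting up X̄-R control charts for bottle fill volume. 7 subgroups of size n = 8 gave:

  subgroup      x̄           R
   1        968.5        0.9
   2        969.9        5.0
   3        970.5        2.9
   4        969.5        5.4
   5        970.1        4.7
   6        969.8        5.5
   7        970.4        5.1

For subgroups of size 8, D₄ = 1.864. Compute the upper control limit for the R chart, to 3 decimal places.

R̄ = (0.9 + 5.0 + 2.9 + 5.4 + 4.7 + 5.5 + 5.1) / 7 = 29.5000 / 7 = 4.2143
UCL_R = D₄·R̄ = 1.864 × 4.2143 = 7.8554

7.855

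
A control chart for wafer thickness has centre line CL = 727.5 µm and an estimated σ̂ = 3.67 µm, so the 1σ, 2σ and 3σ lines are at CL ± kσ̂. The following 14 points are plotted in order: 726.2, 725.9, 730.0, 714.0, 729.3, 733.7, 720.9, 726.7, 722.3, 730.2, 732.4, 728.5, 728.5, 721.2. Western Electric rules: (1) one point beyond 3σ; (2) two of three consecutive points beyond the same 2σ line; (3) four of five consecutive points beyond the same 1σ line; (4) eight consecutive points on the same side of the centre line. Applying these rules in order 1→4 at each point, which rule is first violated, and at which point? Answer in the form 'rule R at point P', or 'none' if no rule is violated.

rule 1 at point 4

Zone of each point (C = within 1σ̂, B = 1σ̂–2σ̂, A = 2σ̂–3σ̂, * = beyond 3σ̂; sign = side of CL): 1:-C, 2:-C, 3:+C, 4:-*, 5:+C, 6:+B, 7:-B, 8:-C, 9:-B, 10:+C, 11:+B, 12:+C, 13:+C, 14:-B
Rule 1 (one point beyond the 3σ limits) is satisfied at point 4.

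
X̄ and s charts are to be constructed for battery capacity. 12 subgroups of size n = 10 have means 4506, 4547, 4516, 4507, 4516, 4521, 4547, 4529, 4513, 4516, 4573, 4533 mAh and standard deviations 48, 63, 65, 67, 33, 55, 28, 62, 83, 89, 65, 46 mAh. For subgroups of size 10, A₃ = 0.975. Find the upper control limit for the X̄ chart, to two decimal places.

4584.20

X̄̄ = (4506 + 4547 + 4516 + 4507 + 4516 + 4521 + 4547 + 4529 + 4513 + 4516 + 4573 + 4533) / 12 = 4527.0000
s̄ = (48 + 63 + 65 + 67 + 33 + 55 + 28 + 62 + 83 + 89 + 65 + 46) / 12 = 58.6667
UCL = X̄̄ + A₃·s̄ = 4527.0000 + 0.975 × 58.6667 = 4584.2000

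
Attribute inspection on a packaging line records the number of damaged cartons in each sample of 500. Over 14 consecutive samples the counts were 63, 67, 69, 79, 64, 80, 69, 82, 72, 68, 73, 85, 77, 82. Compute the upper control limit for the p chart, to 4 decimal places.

0.1947

p̄ = Σdᵢ / (k·n) = 1030 / (14 × 500) = 0.14714
UCL = p̄ + 3·√(p̄(1−p̄)/n) = 0.14714 + 3 × √(0.14714×0.85286/500) = 0.14714 + 3 × 0.01584 = 0.19467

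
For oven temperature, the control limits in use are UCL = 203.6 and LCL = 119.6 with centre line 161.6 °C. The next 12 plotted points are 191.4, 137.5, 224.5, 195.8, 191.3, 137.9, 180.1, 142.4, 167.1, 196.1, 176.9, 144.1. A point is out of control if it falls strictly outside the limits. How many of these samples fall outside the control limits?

1

Compare each point to [119.6, 203.6]: sample 3 = 224.5 > UCL.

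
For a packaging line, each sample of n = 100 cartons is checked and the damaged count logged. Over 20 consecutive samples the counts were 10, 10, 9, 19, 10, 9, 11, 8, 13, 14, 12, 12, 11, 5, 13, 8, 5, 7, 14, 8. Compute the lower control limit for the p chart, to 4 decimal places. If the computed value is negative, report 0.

0.0124

p̄ = Σdᵢ / (k·n) = 208 / (20 × 100) = 0.10400
LCL = p̄ − 3·√(p̄(1−p̄)/n) = 0.10400 − 3 × 0.03053 = 0.01242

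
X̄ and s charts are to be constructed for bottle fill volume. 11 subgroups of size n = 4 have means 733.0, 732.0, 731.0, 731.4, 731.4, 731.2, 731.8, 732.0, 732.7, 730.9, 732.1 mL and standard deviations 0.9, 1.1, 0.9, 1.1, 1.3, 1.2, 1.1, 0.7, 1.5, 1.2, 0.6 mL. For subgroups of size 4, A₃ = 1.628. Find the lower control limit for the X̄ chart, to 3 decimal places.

X̄̄ = (733.0 + 732.0 + 731.0 + 731.4 + 731.4 + 731.2 + 731.8 + 732.0 + 732.7 + 730.9 + 732.1) / 11 = 731.7727
s̄ = (0.9 + 1.1 + 0.9 + 1.1 + 1.3 + 1.2 + 1.1 + 0.7 + 1.5 + 1.2 + 0.6) / 11 = 1.0545
LCL = X̄̄ − A₃·s̄ = 731.7727 − 1.628 × 1.0545 = 730.0559

730.056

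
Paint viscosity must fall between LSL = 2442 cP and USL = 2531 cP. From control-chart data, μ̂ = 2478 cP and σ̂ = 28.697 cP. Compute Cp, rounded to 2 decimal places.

0.52

Cp = (USL − LSL) / (6σ̂) = (2531 − 2442) / (6 × 28.697) = 89.0000 / 172.1820 = 0.5169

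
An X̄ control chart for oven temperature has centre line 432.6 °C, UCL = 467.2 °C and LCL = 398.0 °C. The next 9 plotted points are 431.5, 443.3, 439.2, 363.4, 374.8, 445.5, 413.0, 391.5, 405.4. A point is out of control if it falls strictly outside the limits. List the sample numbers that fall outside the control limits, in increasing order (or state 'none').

4, 5, 8

Compare each point to [398.0, 467.2]: sample 4 = 363.4 < LCL; sample 5 = 374.8 < LCL; sample 8 = 391.5 < LCL.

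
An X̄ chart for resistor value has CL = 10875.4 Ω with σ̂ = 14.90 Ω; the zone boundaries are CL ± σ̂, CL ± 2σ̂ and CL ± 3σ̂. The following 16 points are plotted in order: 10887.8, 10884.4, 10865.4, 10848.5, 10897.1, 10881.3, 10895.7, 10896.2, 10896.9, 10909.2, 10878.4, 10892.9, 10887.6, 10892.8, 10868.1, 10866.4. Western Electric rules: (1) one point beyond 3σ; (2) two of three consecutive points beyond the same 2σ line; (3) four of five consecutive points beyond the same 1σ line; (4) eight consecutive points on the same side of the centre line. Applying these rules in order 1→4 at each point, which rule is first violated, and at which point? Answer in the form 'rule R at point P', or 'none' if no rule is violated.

rule 3 at point 9

Zone of each point (C = within 1σ̂, B = 1σ̂–2σ̂, A = 2σ̂–3σ̂, * = beyond 3σ̂; sign = side of CL): 1:+C, 2:+C, 3:-C, 4:-B, 5:+B, 6:+C, 7:+B, 8:+B, 9:+B, 10:+A, 11:+C, 12:+B, 13:+C, 14:+B, 15:-C, 16:-C
Rule 3 (four of five consecutive points beyond the same 1σ limit) is satisfied at point 9.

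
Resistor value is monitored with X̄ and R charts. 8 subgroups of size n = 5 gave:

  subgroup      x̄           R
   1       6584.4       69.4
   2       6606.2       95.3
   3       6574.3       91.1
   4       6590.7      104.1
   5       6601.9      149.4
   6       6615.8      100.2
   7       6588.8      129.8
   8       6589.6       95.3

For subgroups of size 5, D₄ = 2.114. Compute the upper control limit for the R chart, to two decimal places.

R̄ = (69.4 + 95.3 + 91.1 + 104.1 + 149.4 + 100.2 + 129.8 + 95.3) / 8 = 834.6000 / 8 = 104.3250
UCL_R = D₄·R̄ = 2.114 × 104.3250 = 220.5430

220.54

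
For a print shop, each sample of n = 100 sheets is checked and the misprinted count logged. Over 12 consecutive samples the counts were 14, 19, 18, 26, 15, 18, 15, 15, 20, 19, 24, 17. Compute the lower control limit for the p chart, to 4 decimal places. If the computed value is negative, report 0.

0.0673

p̄ = Σdᵢ / (k·n) = 220 / (12 × 100) = 0.18333
LCL = p̄ − 3·√(p̄(1−p̄)/n) = 0.18333 − 3 × 0.03869 = 0.06725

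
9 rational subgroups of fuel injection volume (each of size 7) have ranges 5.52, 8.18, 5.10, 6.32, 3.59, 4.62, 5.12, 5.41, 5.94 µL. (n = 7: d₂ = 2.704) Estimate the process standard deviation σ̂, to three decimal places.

2.046

R̄ = (5.52 + 8.18 + 5.10 + 6.32 + 3.59 + 4.62 + 5.12 + 5.41 + 5.94) / 9 = 5.5333
σ̂ = R̄ / d₂ = 5.5333 / 2.704 = 2.0464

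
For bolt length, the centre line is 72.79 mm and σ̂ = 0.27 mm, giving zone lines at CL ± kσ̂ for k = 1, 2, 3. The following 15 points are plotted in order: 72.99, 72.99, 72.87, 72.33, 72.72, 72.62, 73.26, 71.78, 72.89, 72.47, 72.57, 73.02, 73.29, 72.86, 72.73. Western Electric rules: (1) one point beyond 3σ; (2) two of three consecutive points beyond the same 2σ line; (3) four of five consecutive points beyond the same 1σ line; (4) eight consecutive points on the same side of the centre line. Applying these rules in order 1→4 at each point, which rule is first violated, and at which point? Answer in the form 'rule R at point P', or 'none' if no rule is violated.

rule 1 at point 8

Zone of each point (C = within 1σ̂, B = 1σ̂–2σ̂, A = 2σ̂–3σ̂, * = beyond 3σ̂; sign = side of CL): 1:+C, 2:+C, 3:+C, 4:-B, 5:-C, 6:-C, 7:+B, 8:-*, 9:+C, 10:-B, 11:-C, 12:+C, 13:+B, 14:+C, 15:-C
Rule 1 (one point beyond the 3σ limits) is satisfied at point 8.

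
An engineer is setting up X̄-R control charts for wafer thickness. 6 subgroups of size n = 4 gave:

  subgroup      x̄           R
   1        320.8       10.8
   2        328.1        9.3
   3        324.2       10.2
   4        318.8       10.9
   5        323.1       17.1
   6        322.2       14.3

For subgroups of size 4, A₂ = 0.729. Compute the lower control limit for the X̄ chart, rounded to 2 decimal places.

X̄̄ = (320.8 + 328.1 + 324.2 + 318.8 + 323.1 + 322.2) / 6 = 1937.2000 / 6 = 322.8667
R̄ = (10.8 + 9.3 + 10.2 + 10.9 + 17.1 + 14.3) / 6 = 72.6000 / 6 = 12.1000
LCL = X̄̄ − A₂·R̄ = 322.8667 − 0.729 × 12.1000 = 314.0458

314.05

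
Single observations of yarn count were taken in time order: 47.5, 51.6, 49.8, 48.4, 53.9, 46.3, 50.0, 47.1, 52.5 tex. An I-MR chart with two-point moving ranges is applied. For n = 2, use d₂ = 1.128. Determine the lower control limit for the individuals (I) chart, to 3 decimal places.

X̄ = (47.5 + 51.6 + 49.8 + 48.4 + 53.9 + 46.3 + 50.0 + 47.1 + 52.5) / 9 = 49.6778
Moving ranges: 4.1, 1.8, 1.4, 5.5, 7.6, 3.7, 2.9, 5.4; M̄R̄ = 32.4000 / 8 = 4.0500
LCL = X̄ − 3·M̄R̄/d₂ = 49.6778 − 3 × 4.0500 / 1.128 = 38.9065

38.907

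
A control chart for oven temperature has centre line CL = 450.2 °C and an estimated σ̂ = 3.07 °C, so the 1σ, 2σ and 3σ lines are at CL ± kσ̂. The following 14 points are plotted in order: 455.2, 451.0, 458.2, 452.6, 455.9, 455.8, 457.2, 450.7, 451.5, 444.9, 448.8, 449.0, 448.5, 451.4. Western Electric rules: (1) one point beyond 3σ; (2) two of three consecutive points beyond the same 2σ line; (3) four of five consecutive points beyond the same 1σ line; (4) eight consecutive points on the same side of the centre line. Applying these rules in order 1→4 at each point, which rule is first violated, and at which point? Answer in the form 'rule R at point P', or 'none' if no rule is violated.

Zone of each point (C = within 1σ̂, B = 1σ̂–2σ̂, A = 2σ̂–3σ̂, * = beyond 3σ̂; sign = side of CL): 1:+B, 2:+C, 3:+A, 4:+C, 5:+B, 6:+B, 7:+A, 8:+C, 9:+C, 10:-B, 11:-C, 12:-C, 13:-C, 14:+C
Rule 3 (four of five consecutive points beyond the same 1σ limit) is satisfied at point 7.

rule 3 at point 7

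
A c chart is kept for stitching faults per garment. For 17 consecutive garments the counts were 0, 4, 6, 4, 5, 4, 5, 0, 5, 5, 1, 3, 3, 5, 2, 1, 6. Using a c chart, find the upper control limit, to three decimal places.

9.059

c̄ = (0 + 4 + 6 + 4 + 5 + 4 + 5 + 0 + 5 + 5 + 1 + 3 + 3 + 5 + 2 + 1 + 6) / 17 = 59 / 17 = 3.4706
UCL = c̄ + 3√c̄ = 3.4706 + 3 × √3.4706 = 3.4706 + 3 × 1.8630 = 9.0594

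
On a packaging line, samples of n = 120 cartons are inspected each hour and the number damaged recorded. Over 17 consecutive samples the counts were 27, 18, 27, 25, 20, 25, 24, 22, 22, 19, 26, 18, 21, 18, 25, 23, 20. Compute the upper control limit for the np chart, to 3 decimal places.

p̄ = Σdᵢ / (k·n) = 380 / (17 × 120) = 0.18627
UCL = np̄ + 3·√(np̄(1−p̄)) = 22.3529 + 3 × √(22.3529×0.81373) = 22.3529 + 3 × 4.2649 = 35.1476

35.148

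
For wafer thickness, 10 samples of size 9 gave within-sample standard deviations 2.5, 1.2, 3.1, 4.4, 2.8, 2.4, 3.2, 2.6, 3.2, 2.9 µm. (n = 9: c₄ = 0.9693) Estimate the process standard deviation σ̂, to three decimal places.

s̄ = (2.5 + 1.2 + 3.1 + 4.4 + 2.8 + 2.4 + 3.2 + 2.6 + 3.2 + 2.9) / 10 = 2.8300
σ̂ = s̄ / c₄ = 2.8300 / 0.9693 = 2.9196

2.920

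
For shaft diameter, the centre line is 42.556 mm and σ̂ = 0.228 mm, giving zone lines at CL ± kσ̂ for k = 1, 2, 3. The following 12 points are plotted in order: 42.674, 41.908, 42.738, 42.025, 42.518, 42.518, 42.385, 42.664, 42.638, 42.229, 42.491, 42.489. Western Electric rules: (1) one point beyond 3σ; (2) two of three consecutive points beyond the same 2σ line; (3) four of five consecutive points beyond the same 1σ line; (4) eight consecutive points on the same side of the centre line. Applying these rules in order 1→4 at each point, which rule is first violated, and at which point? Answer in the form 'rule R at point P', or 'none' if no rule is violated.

Zone of each point (C = within 1σ̂, B = 1σ̂–2σ̂, A = 2σ̂–3σ̂, * = beyond 3σ̂; sign = side of CL): 1:+C, 2:-A, 3:+C, 4:-A, 5:-C, 6:-C, 7:-C, 8:+C, 9:+C, 10:-B, 11:-C, 12:-C
Rule 2 (two of three consecutive points beyond the same 2σ limit) is satisfied at point 4.

rule 2 at point 4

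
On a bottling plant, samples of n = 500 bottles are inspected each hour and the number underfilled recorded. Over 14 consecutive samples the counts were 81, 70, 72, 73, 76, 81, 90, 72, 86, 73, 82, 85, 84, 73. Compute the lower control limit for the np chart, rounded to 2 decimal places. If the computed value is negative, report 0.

54.03

p̄ = Σdᵢ / (k·n) = 1098 / (14 × 500) = 0.15686
LCL = np̄ − 3·√(np̄(1−p̄)) = 78.4286 − 3 × 8.1318 = 54.0331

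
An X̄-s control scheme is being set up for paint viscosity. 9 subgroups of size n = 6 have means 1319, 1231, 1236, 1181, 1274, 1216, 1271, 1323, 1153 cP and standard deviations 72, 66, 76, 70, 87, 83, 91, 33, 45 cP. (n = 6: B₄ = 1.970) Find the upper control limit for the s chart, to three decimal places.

s̄ = (72 + 66 + 76 + 70 + 87 + 83 + 91 + 33 + 45) / 9 = 69.2222
UCL_s = B₄·s̄ = 1.970 × 69.2222 = 136.3678

136.368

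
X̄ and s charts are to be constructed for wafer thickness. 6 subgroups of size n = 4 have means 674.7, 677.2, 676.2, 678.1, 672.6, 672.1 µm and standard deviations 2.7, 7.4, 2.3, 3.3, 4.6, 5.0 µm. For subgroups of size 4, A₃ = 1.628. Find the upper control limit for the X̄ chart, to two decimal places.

X̄̄ = (674.7 + 677.2 + 676.2 + 678.1 + 672.6 + 672.1) / 6 = 675.1500
s̄ = (2.7 + 7.4 + 2.3 + 3.3 + 4.6 + 5.0) / 6 = 4.2167
UCL = X̄̄ + A₃·s̄ = 675.1500 + 1.628 × 4.2167 = 682.0147

682.01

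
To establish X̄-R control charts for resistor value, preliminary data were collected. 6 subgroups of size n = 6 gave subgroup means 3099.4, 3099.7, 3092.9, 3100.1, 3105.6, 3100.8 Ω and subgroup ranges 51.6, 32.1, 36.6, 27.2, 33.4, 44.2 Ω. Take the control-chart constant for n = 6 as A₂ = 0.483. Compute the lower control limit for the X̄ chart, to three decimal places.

3081.629

X̄̄ = (3099.4 + 3099.7 + 3092.9 + 3100.1 + 3105.6 + 3100.8) / 6 = 18598.5000 / 6 = 3099.7500
R̄ = (51.6 + 32.1 + 36.6 + 27.2 + 33.4 + 44.2) / 6 = 225.1000 / 6 = 37.5167
LCL = X̄̄ − A₂·R̄ = 3099.7500 − 0.483 × 37.5167 = 3081.6294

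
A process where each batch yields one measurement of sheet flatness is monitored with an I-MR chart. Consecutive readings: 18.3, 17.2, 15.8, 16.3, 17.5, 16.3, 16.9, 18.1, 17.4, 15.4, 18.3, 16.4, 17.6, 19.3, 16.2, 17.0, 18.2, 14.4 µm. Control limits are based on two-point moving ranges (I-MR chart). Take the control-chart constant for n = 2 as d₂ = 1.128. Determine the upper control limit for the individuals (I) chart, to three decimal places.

21.179

X̄ = (18.3 + 17.2 + 15.8 + 16.3 + 17.5 + 16.3 + 16.9 + 18.1 + 17.4 + 15.4 + 18.3 + 16.4 + 17.6 + 19.3 + 16.2 + 17.0 + 18.2 + 14.4) / 18 = 17.0333
Moving ranges: 1.1, 1.4, 0.5, 1.2, 1.2, 0.6, 1.2, 0.7, 2.0, 2.9, 1.9, 1.2, 1.7, 3.1, 0.8, 1.2, 3.8; M̄R̄ = 26.5000 / 17 = 1.5588
UCL = X̄ + 3·M̄R̄/d₂ = 17.0333 + 3 × 1.5588 / 1.128 = 21.1791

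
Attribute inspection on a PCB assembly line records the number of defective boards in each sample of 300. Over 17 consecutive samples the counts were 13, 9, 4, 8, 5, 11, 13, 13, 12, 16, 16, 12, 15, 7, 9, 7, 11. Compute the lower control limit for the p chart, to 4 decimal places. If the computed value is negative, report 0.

p̄ = Σdᵢ / (k·n) = 181 / (17 × 300) = 0.03549
LCL = p̄ − 3·√(p̄(1−p̄)/n) = 0.03549 − 3 × 0.01068 = 0.00344

0.0034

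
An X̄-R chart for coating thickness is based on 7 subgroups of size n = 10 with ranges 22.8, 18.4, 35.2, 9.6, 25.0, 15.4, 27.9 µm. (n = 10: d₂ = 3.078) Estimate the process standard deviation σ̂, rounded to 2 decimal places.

7.16

R̄ = (22.8 + 18.4 + 35.2 + 9.6 + 25.0 + 15.4 + 27.9) / 7 = 22.0429
σ̂ = R̄ / d₂ = 22.0429 / 3.078 = 7.1614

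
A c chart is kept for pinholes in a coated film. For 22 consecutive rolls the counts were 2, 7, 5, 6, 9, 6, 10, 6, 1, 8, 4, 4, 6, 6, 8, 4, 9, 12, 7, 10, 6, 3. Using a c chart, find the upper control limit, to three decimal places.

13.859

c̄ = (2 + 7 + 5 + 6 + 9 + 6 + 10 + 6 + 1 + 8 + 4 + 4 + 6 + 6 + 8 + 4 + 9 + 12 + 7 + 10 + 6 + 3) / 22 = 139 / 22 = 6.3182
UCL = c̄ + 3√c̄ = 6.3182 + 3 × √6.3182 = 6.3182 + 3 × 2.5136 = 13.8590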